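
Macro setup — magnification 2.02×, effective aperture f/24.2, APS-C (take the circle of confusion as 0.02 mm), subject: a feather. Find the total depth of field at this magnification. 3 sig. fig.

0.237 mm

At magnification m, DoF ≈ 2·N_eff·c/m² = 2 × 24.2 × 0.02 / 2.02² = 0.968 / 4.08 ≈ 0.237 mm.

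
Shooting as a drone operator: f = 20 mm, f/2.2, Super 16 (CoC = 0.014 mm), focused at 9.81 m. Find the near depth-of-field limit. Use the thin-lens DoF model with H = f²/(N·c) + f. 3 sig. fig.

Hyperfocal distance H = f²/(N·c) + f = 20²/(2.2 × 0.014) + 20 = 400/0.0308 + 20 ≈ 13007.0 mm ≈ 13.01 m.
Near limit Dn = s·(H − f)/(H + s − 2f) = 9810 × (13007.0 − 20) / (13007.0 + 9810 − 2 × 20) = 9810 × 12987.0 / 22777.0 ≈ 5593.5 mm ≈ 5.59 m.

5.59 m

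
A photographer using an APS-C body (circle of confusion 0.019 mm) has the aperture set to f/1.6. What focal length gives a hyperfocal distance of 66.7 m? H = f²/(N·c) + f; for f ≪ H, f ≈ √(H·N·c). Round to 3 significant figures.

45.0 mm

From H = f²/(N·c) + f, with f ≪ H: f ≈ √(H·N·c) = √(66700 × 1.6 × 0.019) = √2027.7 ≈ 45.03 mm.
The +f correction barely moves this — solving exactly, f² + N·c·f − N·c·H = 0 ⇒ f = (−N·c + √((N·c)² + 4·N·c·H))/2 = (−0.0304 + √8110.7)/2 ≈ 45.015 mm, so f ≈ 45.0 mm.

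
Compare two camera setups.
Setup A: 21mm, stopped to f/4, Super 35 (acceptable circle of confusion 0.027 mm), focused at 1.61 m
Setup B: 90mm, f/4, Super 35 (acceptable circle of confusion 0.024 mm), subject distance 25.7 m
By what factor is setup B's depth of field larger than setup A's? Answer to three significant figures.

11.6

Setup A: H = 21²/(4×0.027) + 21 ≈ 4104.3 mm; DoF = Df − Dn = 2635.6 − 1159.0 ≈ 1476.6 mm.
Setup B: H = 90²/(4×0.024) + 90 ≈ 84465.0 mm; DoF = Df − Dn = 36900 − 19716 ≈ 17184 mm.
Ratio = 17184 / 1476.6 ≈ 11.6.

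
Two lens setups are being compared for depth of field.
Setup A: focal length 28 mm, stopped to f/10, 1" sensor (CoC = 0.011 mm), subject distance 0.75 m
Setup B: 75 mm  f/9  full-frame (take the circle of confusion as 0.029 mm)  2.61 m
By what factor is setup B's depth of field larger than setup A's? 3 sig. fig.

4.06

Setup A: H = 28²/(10×0.011) + 28 ≈ 7155.3 mm; DoF = Df − Dn = 834.54 − 681.01 ≈ 153.53 mm.
Setup B: H = 75²/(9×0.029) + 75 ≈ 21626.7 mm; DoF = Df − Dn = 2957.92 − 2335.31 ≈ 622.61 mm.
Ratio = 622.61 / 153.53 ≈ 4.06.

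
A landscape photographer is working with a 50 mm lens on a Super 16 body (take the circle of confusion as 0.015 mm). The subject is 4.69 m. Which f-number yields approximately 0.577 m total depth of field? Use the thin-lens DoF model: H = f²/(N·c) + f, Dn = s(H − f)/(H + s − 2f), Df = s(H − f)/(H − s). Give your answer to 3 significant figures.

Write h = H − f = f²/(N·c). The thin-lens limits are Dn = s·h/(h + (s−f)) and Df = s·h/(h − (s−f)), so DoF = Df − Dn = 2·s·(s−f)·h / (h² − (s−f)²).
That is a quadratic in h: DoF·h² − 2·s·(s−f)·h − DoF·(s−f)² = 0 ⇒ h = (s−f)·(s + √(s² + DoF²)) / DoF = 4640 × (4690 + √(4690² + 577²)) / 577 = 4640 × (4690 + 4725.36) / 577 ≈ 75715 mm.
Then N = f²/(c·h) = 50² / (0.015 × 75715) = 2500 / 1135.7 ≈ 2.20.

f/2.20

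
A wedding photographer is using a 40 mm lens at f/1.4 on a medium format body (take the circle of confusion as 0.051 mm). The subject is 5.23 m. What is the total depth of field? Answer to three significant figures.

Hyperfocal distance H = f²/(N·c) + f = 40²/(1.4 × 0.051) + 40 = 1600/0.0714 + 40 ≈ 22449.0 mm ≈ 22.45 m.
Near limit Dn = s·(H − f)/(H + s − 2f) = 5230 × (22449.0 − 40) / (22449.0 + 5230 − 2 × 40) = 5230 × 22409.0 / 27599.0 ≈ 4246.5 mm.
Far limit Df = s·(H − f)/(H − s) = 5230 × (22449.0 − 40) / (22449.0 − 5230) = 5230 × 22409.0 / 17219.0 ≈ 6806.4 mm.
Depth of field = Df − Dn = 6806.4 − 4246.5 ≈ 2559.9 mm ≈ 2.56 m.

2.56 m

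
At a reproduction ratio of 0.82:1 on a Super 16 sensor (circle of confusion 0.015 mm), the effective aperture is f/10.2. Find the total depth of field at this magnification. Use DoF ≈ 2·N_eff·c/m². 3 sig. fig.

0.455 mm

At magnification m, DoF ≈ 2·N_eff·c/m² = 2 × 10.2 × 0.015 / 0.82² = 0.306 / 0.6724 ≈ 0.455 mm.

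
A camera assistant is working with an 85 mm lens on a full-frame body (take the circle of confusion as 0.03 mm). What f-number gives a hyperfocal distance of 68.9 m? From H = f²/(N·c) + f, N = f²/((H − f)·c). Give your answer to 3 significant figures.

Rearrange H = f²/(N·c) + f for N: N = f² / ((H − f)·c).
N = 85² / ((68900 − 85) × 0.03) = 7225 / 2064 ≈ 3.50.

f/3.50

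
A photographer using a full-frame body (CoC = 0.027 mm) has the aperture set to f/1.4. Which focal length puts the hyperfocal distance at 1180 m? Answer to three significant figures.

211 mm

From H = f²/(N·c) + f, with f ≪ H: f ≈ √(H·N·c) = √(1180000 × 1.4 × 0.027) = √44604 ≈ 211.2 mm.
The +f correction barely moves this — solving exactly, f² + N·c·f − N·c·H = 0 ⇒ f = (−N·c + √((N·c)² + 4·N·c·H))/2 = (−0.0378 + √178416)/2 ≈ 211.18 mm, so f ≈ 211 mm.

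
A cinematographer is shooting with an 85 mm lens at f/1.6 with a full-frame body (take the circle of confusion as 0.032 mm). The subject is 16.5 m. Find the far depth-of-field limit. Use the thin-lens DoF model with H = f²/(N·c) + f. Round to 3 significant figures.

Hyperfocal distance H = f²/(N·c) + f = 85²/(1.6 × 0.032) + 85 = 7225/0.0512 + 85 ≈ 141198.3 mm ≈ 141.2 m.
Far limit Df = s·(H − f)/(H − s) = 16500 × (141198.3 − 85) / (141198.3 − 16500) = 16500 × 141113.3 / 124698.3 ≈ 18672 mm ≈ 18.7 m.

18.7 m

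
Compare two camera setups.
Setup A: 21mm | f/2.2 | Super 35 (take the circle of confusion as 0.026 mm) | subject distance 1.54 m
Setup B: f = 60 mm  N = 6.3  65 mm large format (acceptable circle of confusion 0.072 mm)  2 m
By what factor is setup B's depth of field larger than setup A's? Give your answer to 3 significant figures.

1.65

Setup A: H = 21²/(2.2×0.026) + 21 ≈ 7730.8 mm; DoF = Df − Dn = 1917.86 − 1286.53 ≈ 631.33 mm.
Setup B: H = 60²/(6.3×0.072) + 60 ≈ 7996.5 mm; DoF = Df − Dn = 2647.0 − 1607.1 ≈ 1039.9 mm.
Ratio = 1039.9 / 631.33 ≈ 1.65.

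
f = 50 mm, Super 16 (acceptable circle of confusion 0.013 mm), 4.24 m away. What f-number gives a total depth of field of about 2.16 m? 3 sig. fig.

f/11

Write h = H − f = f²/(N·c). The thin-lens limits are Dn = s·h/(h + (s−f)) and Df = s·h/(h − (s−f)), so DoF = Df − Dn = 2·s·(s−f)·h / (h² − (s−f)²).
That is a quadratic in h: DoF·h² − 2·s·(s−f)·h − DoF·(s−f)² = 0 ⇒ h = (s−f)·(s + √(s² + DoF²)) / DoF = 4190 × (4240 + √(4240² + 2160²)) / 2160 = 4190 × (4240 + 4758.49) / 2160 ≈ 17455 mm.
Then N = f²/(c·h) = 50² / (0.013 × 17455) = 2500 / 226.92 ≈ 11.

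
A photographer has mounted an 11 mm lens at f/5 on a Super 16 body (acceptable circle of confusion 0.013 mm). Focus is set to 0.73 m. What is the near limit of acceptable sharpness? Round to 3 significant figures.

Hyperfocal distance H = f²/(N·c) + f = 11²/(5 × 0.013) + 11 = 121/0.065 + 11 ≈ 1872.5 mm ≈ 1.873 m.
Near limit Dn = s·(H − f)/(H + s − 2f) = 730 × (1872.5 − 11) / (1872.5 + 730 − 2 × 11) = 730 × 1861.5 / 2580.5 ≈ 526.60 mm ≈ 0.527 m.

0.527 m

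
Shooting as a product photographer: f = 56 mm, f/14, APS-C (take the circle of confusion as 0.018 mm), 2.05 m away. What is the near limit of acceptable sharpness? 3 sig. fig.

Hyperfocal distance H = f²/(N·c) + f = 56²/(14 × 0.018) + 56 = 3136/0.252 + 56 ≈ 12500.4 mm ≈ 12.50 m.
Near limit Dn = s·(H − f)/(H + s − 2f) = 2050 × (12500.4 − 56) / (12500.4 + 2050 − 2 × 56) = 2050 × 12444.4 / 14438.4 ≈ 1766.9 mm ≈ 1.77 m.

1.77 m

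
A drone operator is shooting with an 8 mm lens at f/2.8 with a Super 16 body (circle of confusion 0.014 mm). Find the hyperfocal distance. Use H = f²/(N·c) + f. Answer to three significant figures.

Hyperfocal distance H = f²/(N·c) + f = 8²/(2.8 × 0.014) + 8 = 64/0.0392 + 8 ≈ 1640.7 mm ≈ 1.64 m.

1.64 m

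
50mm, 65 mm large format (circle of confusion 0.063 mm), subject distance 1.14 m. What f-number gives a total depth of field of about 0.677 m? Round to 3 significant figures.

Write h = H − f = f²/(N·c). The thin-lens limits are Dn = s·h/(h + (s−f)) and Df = s·h/(h − (s−f)), so DoF = Df − Dn = 2·s·(s−f)·h / (h² − (s−f)²).
That is a quadratic in h: DoF·h² − 2·s·(s−f)·h − DoF·(s−f)² = 0 ⇒ h = (s−f)·(s + √(s² + DoF²)) / DoF = 1090 × (1140 + √(1140² + 677²)) / 677 = 1090 × (1140 + 1325.87) / 677 ≈ 3970.2 mm.
Then N = f²/(c·h) = 50² / (0.063 × 3970.2) = 2500 / 250.12 ≈ 10.

f/10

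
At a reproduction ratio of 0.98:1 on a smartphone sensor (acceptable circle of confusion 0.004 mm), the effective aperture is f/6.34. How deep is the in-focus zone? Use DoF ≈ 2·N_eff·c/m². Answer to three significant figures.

At magnification m, DoF ≈ 2·N_eff·c/m² = 2 × 6.34 × 0.004 / 0.98² = 0.05072 / 0.9604 ≈ 0.0528 mm.

0.0528 mm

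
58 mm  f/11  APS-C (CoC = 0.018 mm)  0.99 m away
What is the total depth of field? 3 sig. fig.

109 mm

Hyperfocal distance H = f²/(N·c) + f = 58²/(11 × 0.018) + 58 = 3364/0.198 + 58 ≈ 17047.9 mm ≈ 17.05 m.
Near limit Dn = s·(H − f)/(H + s − 2f) = 990 × (17047.9 − 58) / (17047.9 + 990 − 2 × 58) = 990 × 16989.9 / 17921.9 ≈ 938.52 mm.
Far limit Df = s·(H − f)/(H − s) = 990 × (17047.9 − 58) / (17047.9 − 990) = 990 × 16989.9 / 16057.9 ≈ 1047.46 mm.
Depth of field = Df − Dn = 1047.46 − 938.52 ≈ 108.94 mm.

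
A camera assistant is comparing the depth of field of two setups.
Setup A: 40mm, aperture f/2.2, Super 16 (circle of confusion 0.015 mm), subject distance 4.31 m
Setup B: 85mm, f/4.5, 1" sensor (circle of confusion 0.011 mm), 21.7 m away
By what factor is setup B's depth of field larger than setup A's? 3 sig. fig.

Setup A: H = 40²/(2.2×0.015) + 40 ≈ 48524.8 mm; DoF = Df − Dn = 4726.23 − 3961.15 ≈ 765.08 mm.
Setup B: H = 85²/(4.5×0.011) + 85 ≈ 146044.6 mm; DoF = Df − Dn = 25472.1 − 18901.0 ≈ 6571.1 mm.
Ratio = 6571.1 / 765.08 ≈ 8.59.

8.59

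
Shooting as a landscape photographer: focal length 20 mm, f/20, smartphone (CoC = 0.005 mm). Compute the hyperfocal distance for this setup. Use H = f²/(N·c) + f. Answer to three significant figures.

Hyperfocal distance H = f²/(N·c) + f = 20²/(20 × 0.005) + 20 = 400/0.1 + 20 ≈ 4020.0 mm ≈ 4.02 m.

4.02 m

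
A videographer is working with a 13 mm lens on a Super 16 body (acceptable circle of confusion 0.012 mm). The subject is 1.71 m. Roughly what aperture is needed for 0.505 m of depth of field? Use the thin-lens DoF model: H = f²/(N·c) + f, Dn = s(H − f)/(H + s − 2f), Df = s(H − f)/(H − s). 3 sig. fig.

Write h = H − f = f²/(N·c). The thin-lens limits are Dn = s·h/(h + (s−f)) and Df = s·h/(h − (s−f)), so DoF = Df − Dn = 2·s·(s−f)·h / (h² − (s−f)²).
That is a quadratic in h: DoF·h² − 2·s·(s−f)·h − DoF·(s−f)² = 0 ⇒ h = (s−f)·(s + √(s² + DoF²)) / DoF = 1697 × (1710 + √(1710² + 505²)) / 505 = 1697 × (1710 + 1783.01) / 505 ≈ 11738 mm.
Then N = f²/(c·h) = 13² / (0.012 × 11738) = 169 / 140.85 ≈ 1.20.

f/1.20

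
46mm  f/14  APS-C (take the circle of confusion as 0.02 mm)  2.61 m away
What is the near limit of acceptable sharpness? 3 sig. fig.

Hyperfocal distance H = f²/(N·c) + f = 46²/(14 × 0.02) + 46 = 2116/0.28 + 46 ≈ 7603.1 mm ≈ 7.603 m.
Near limit Dn = s·(H − f)/(H + s − 2f) = 2610 × (7603.1 − 46) / (7603.1 + 2610 − 2 × 46) = 2610 × 7557.1 / 10121.1 ≈ 1948.8 mm ≈ 1.95 m.

1.95 m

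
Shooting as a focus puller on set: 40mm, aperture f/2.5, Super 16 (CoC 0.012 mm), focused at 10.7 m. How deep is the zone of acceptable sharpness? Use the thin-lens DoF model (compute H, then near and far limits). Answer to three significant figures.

Hyperfocal distance H = f²/(N·c) + f = 40²/(2.5 × 0.012) + 40 = 1600/0.03 + 40 ≈ 53373.3 mm ≈ 53.37 m.
Near limit Dn = s·(H − f)/(H + s − 2f) = 10700 × (53373.3 − 40) / (53373.3 + 10700 − 2 × 40) = 10700 × 53333.3 / 63993.3 ≈ 8917.6 mm.
Far limit Df = s·(H − f)/(H − s) = 10700 × (53373.3 − 40) / (53373.3 − 10700) = 10700 × 53333.3 / 42673.3 ≈ 13372.9 mm.
Depth of field = Df − Dn = 13372.9 − 8917.6 ≈ 4455.3 mm ≈ 4.46 m.

4.46 m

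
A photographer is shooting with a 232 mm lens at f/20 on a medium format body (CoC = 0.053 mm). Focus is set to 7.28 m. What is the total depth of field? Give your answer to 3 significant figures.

Hyperfocal distance H = f²/(N·c) + f = 232²/(20 × 0.053) + 232 = 53824/1.06 + 232 ≈ 51009.4 mm ≈ 51.01 m.
Near limit Dn = s·(H − f)/(H + s − 2f) = 7280 × (51009.4 − 232) / (51009.4 + 7280 − 2 × 232) = 7280 × 50777.4 / 57825.4 ≈ 6392.7 mm.
Far limit Df = s·(H − f)/(H − s) = 7280 × (51009.4 − 232) / (51009.4 − 7280) = 7280 × 50777.4 / 43729.4 ≈ 8453.3 mm.
Depth of field = Df − Dn = 8453.3 − 6392.7 ≈ 2060.6 mm ≈ 2.06 m.

2.06 m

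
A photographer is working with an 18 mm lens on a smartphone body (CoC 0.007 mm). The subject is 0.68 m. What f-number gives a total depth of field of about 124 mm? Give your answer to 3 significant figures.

Write h = H − f = f²/(N·c). The thin-lens limits are Dn = s·h/(h + (s−f)) and Df = s·h/(h − (s−f)), so DoF = Df − Dn = 2·s·(s−f)·h / (h² − (s−f)²).
That is a quadratic in h: DoF·h² − 2·s·(s−f)·h − DoF·(s−f)² = 0 ⇒ h = (s−f)·(s + √(s² + DoF²)) / DoF = 662 × (680 + √(680² + 124²)) / 124 = 662 × (680 + 691.213) / 124 ≈ 7320.5 mm.
Then N = f²/(c·h) = 18² / (0.007 × 7320.5) = 324 / 51.244 ≈ 6.32.

f/6.32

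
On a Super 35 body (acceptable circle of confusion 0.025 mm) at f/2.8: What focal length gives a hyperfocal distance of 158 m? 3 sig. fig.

From H = f²/(N·c) + f, with f ≪ H: f ≈ √(H·N·c) = √(158000 × 2.8 × 0.025) = √11060 ≈ 105.2 mm.
The +f correction barely moves this — solving exactly, f² + N·c·f − N·c·H = 0 ⇒ f = (−N·c + √((N·c)² + 4·N·c·H))/2 = (−0.07 + √44240)/2 ≈ 105.13 mm, so f ≈ 105 mm.

105 mm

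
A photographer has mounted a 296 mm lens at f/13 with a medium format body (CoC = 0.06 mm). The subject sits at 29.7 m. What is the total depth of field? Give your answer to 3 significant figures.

16.7 m

Hyperfocal distance H = f²/(N·c) + f = 296²/(13 × 0.06) + 296 = 87616/0.78 + 296 ≈ 112624.2 mm ≈ 112.6 m.
Near limit Dn = s·(H − f)/(H + s − 2f) = 29700 × (112624.2 − 296) / (112624.2 + 29700 − 2 × 296) = 29700 × 112328.2 / 141732.2 ≈ 23538 mm.
Far limit Df = s·(H − f)/(H − s) = 29700 × (112624.2 − 296) / (112624.2 − 29700) = 29700 × 112328.2 / 82924.2 ≈ 40231 mm.
Depth of field = Df − Dn = 40231 − 23538 ≈ 16693 mm ≈ 16.7 m.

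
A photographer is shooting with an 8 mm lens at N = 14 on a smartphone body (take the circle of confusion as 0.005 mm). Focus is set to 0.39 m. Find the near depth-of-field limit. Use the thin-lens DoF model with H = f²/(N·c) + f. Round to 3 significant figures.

275 mm

Hyperfocal distance H = f²/(N·c) + f = 8²/(14 × 0.005) + 8 = 64/0.07 + 8 ≈ 922.3 mm ≈ 0.922 m.
Near limit Dn = s·(H − f)/(H + s − 2f) = 390 × (922.3 − 8) / (922.3 + 390 − 2 × 8) = 390 × 914.3 / 1296.3 ≈ 275.07 mm.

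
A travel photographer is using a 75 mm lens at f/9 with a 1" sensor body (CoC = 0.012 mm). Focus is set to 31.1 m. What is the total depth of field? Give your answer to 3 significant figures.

57.4 m

Hyperfocal distance H = f²/(N·c) + f = 75²/(9 × 0.012) + 75 = 5625/0.108 + 75 ≈ 52158.3 mm ≈ 52.16 m.
Near limit Dn = s·(H − f)/(H + s − 2f) = 31100 × (52158.3 − 75) / (52158.3 + 31100 − 2 × 75) = 31100 × 52083.3 / 83108.3 ≈ 19490 mm.
Far limit Df = s·(H − f)/(H − s) = 31100 × (52158.3 − 75) / (52158.3 − 31100) = 31100 × 52083.3 / 21058.3 ≈ 76919 mm.
Depth of field = Df − Dn = 76919 − 19490 ≈ 57429 mm ≈ 57.4 m.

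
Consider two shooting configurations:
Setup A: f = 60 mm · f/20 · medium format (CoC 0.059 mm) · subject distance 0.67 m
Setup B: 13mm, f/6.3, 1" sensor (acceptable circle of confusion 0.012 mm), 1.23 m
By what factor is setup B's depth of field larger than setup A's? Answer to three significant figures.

Setup A: H = 60²/(20×0.059) + 60 ≈ 3110.8 mm; DoF = Df − Dn = 837.44 − 558.36 ≈ 279.08 mm.
Setup B: H = 13²/(6.3×0.012) + 13 ≈ 2248.4 mm; DoF = Df − Dn = 2699.8 − 796.4 ≈ 1903.4 mm.
Ratio = 1903.4 / 279.08 ≈ 6.82.

6.82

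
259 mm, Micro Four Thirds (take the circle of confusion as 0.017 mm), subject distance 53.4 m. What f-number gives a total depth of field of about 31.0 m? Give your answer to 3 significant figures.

Write h = H − f = f²/(N·c). The thin-lens limits are Dn = s·h/(h + (s−f)) and Df = s·h/(h − (s−f)), so DoF = Df − Dn = 2·s·(s−f)·h / (h² − (s−f)²).
That is a quadratic in h: DoF·h² − 2·s·(s−f)·h − DoF·(s−f)² = 0 ⇒ h = (s−f)·(s + √(s² + DoF²)) / DoF = 53141 × (53400 + √(53400² + 31000²)) / 31000 = 53141 × (53400 + 61745.9) / 31000 ≈ 197386 mm.
Then N = f²/(c·h) = 259² / (0.017 × 197386) = 67081 / 3355.6 ≈ 20.

f/20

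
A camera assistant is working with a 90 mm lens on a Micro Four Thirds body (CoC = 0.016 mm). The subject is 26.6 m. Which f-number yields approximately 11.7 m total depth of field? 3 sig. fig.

f/4.01

Write h = H − f = f²/(N·c). The thin-lens limits are Dn = s·h/(h + (s−f)) and Df = s·h/(h − (s−f)), so DoF = Df − Dn = 2·s·(s−f)·h / (h² − (s−f)²).
That is a quadratic in h: DoF·h² − 2·s·(s−f)·h − DoF·(s−f)² = 0 ⇒ h = (s−f)·(s + √(s² + DoF²)) / DoF = 26510 × (26600 + √(26600² + 11700²)) / 11700 = 26510 × (26600 + 29059.4) / 11700 ≈ 126114 mm.
Then N = f²/(c·h) = 90² / (0.016 × 126114) = 8100 / 2017.8 ≈ 4.01.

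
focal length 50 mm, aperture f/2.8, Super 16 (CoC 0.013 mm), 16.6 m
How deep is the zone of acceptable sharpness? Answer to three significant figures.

Hyperfocal distance H = f²/(N·c) + f = 50²/(2.8 × 0.013) + 50 = 2500/0.0364 + 50 ≈ 68731.3 mm ≈ 68.73 m.
Near limit Dn = s·(H − f)/(H + s − 2f) = 16600 × (68731.3 − 50) / (68731.3 + 16600 − 2 × 50) = 16600 × 68681.3 / 85231.3 ≈ 13376.7 mm.
Far limit Df = s·(H − f)/(H − s) = 16600 × (68731.3 − 50) / (68731.3 − 16600) = 16600 × 68681.3 / 52131.3 ≈ 21870.0 mm.
Depth of field = Df − Dn = 21870.0 − 13376.7 ≈ 8493.3 mm ≈ 8.49 m.

8.49 m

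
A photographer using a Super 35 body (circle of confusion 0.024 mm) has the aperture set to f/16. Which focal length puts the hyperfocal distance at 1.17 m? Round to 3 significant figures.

From H = f²/(N·c) + f, with f ≪ H: f ≈ √(H·N·c) = √(1170 × 16 × 0.024) = √449.28 ≈ 21.20 mm.
Exact: f² + N·c·f − N·c·H = 0 ⇒ f = (−N·c + √((N·c)² + 4·N·c·H))/2 = (−0.384 + √1797.3)/2 ≈ 21.005 mm ≈ 21.0 mm.

21.0 mm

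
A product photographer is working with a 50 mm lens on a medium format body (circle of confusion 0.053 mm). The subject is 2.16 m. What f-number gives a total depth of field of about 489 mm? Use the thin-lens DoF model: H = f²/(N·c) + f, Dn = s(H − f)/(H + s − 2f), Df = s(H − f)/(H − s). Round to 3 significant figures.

f/2.50

Write h = H − f = f²/(N·c). The thin-lens limits are Dn = s·h/(h + (s−f)) and Df = s·h/(h − (s−f)), so DoF = Df − Dn = 2·s·(s−f)·h / (h² − (s−f)²).
That is a quadratic in h: DoF·h² − 2·s·(s−f)·h − DoF·(s−f)² = 0 ⇒ h = (s−f)·(s + √(s² + DoF²)) / DoF = 2110 × (2160 + √(2160² + 489²)) / 489 = 2110 × (2160 + 2214.66) / 489 ≈ 18876 mm.
Then N = f²/(c·h) = 50² / (0.053 × 18876) = 2500 / 1000.4 ≈ 2.50.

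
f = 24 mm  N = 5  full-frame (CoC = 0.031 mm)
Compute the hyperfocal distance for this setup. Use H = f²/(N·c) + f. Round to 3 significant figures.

3.74 m

Hyperfocal distance H = f²/(N·c) + f = 24²/(5 × 0.031) + 24 = 576/0.155 + 24 ≈ 3740.1 mm ≈ 3.74 m.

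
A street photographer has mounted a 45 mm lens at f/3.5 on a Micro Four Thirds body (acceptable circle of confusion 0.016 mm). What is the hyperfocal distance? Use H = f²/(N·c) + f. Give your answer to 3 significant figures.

Hyperfocal distance H = f²/(N·c) + f = 45²/(3.5 × 0.016) + 45 = 2025/0.056 + 45 ≈ 36205.7 mm ≈ 36.2 m.

36.2 m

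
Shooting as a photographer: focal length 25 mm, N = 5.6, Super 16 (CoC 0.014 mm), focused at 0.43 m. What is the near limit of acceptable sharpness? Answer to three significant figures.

Hyperfocal distance H = f²/(N·c) + f = 25²/(5.6 × 0.014) + 25 = 625/0.0784 + 25 ≈ 7996.9 mm ≈ 7.997 m.
Near limit Dn = s·(H − f)/(H + s − 2f) = 430 × (7996.9 − 25) / (7996.9 + 430 − 2 × 25) = 430 × 7971.9 / 8376.9 ≈ 409.21 mm.

409 mm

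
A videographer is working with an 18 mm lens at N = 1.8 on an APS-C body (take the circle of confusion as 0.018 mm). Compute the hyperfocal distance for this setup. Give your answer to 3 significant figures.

10.0 m

Hyperfocal distance H = f²/(N·c) + f = 18²/(1.8 × 0.018) + 18 = 324/0.0324 + 18 ≈ 10018.0 mm ≈ 10.0 m.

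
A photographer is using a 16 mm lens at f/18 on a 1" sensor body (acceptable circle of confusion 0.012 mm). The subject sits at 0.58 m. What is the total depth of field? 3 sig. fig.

0.714 m

Hyperfocal distance H = f²/(N·c) + f = 16²/(18 × 0.012) + 16 = 256/0.216 + 16 ≈ 1201.2 mm ≈ 1.201 m.
Near limit Dn = s·(H − f)/(H + s − 2f) = 580 × (1201.2 − 16) / (1201.2 + 580 − 2 × 16) = 580 × 1185.2 / 1749.2 ≈ 392.99 mm.
Far limit Df = s·(H − f)/(H − s) = 580 × (1201.2 − 16) / (1201.2 − 580) = 580 × 1185.2 / 621.2 ≈ 1106.61 mm.
Depth of field = Df − Dn = 1106.61 − 392.99 ≈ 713.62 mm ≈ 0.714 m.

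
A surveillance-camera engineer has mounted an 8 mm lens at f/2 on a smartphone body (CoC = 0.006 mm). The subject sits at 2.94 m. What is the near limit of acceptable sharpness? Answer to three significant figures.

1.90 m

Hyperfocal distance H = f²/(N·c) + f = 8²/(2 × 0.006) + 8 = 64/0.012 + 8 ≈ 5341.3 mm ≈ 5.341 m.
Near limit Dn = s·(H − f)/(H + s − 2f) = 2940 × (5341.3 − 8) / (5341.3 + 2940 − 2 × 8) = 2940 × 5333.3 / 8265.3 ≈ 1897.1 mm ≈ 1.90 m.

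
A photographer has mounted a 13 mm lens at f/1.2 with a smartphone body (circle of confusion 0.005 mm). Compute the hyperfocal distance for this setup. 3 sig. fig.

28.2 m

Hyperfocal distance H = f²/(N·c) + f = 13²/(1.2 × 0.005) + 13 = 169/0.006 + 13 ≈ 28179.7 mm ≈ 28.2 m.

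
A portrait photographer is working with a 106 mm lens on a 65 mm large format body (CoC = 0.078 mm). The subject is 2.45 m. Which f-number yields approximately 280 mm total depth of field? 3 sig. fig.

Write h = H − f = f²/(N·c). The thin-lens limits are Dn = s·h/(h + (s−f)) and Df = s·h/(h − (s−f)), so DoF = Df − Dn = 2·s·(s−f)·h / (h² − (s−f)²).
That is a quadratic in h: DoF·h² − 2·s·(s−f)·h − DoF·(s−f)² = 0 ⇒ h = (s−f)·(s + √(s² + DoF²)) / DoF = 2344 × (2450 + √(2450² + 280²)) / 280 = 2344 × (2450 + 2465.95) / 280 ≈ 41154 mm.
Then N = f²/(c·h) = 106² / (0.078 × 41154) = 11236 / 3210.0 ≈ 3.50.

f/3.50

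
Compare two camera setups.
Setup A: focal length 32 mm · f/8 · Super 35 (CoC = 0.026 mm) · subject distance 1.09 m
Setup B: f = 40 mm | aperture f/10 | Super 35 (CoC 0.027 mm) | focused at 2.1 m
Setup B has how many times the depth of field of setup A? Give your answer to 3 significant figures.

Setup A: H = 32²/(8×0.026) + 32 ≈ 4955.1 mm; DoF = Df − Dn = 1388.37 − 897.19 ≈ 491.18 mm.
Setup B: H = 40²/(10×0.027) + 40 ≈ 5965.9 mm; DoF = Df − Dn = 3219.0 − 1558.3 ≈ 1660.7 mm.
Ratio = 1660.7 / 491.18 ≈ 3.38.

3.38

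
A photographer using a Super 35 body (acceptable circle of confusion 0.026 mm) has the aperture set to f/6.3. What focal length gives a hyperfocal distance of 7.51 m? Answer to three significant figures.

From H = f²/(N·c) + f, with f ≪ H: f ≈ √(H·N·c) = √(7510 × 6.3 × 0.026) = √1230.1 ≈ 35.07 mm.
Exact: f² + N·c·f − N·c·H = 0 ⇒ f = (−N·c + √((N·c)² + 4·N·c·H))/2 = (−0.1638 + √4920.6)/2 ≈ 34.992 mm ≈ 35.0 mm.

35.0 mm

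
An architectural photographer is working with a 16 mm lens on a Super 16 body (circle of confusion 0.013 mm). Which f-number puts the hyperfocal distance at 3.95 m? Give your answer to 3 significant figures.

Rearrange H = f²/(N·c) + f for N: N = f² / ((H − f)·c).
N = 16² / ((3950 − 16) × 0.013) = 256 / 51.14 ≈ 5.01.

f/5.01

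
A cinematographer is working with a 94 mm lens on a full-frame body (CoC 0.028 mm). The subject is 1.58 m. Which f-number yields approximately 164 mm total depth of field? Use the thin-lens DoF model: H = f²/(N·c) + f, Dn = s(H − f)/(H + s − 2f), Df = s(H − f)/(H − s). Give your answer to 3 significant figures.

Write h = H − f = f²/(N·c). The thin-lens limits are Dn = s·h/(h + (s−f)) and Df = s·h/(h − (s−f)), so DoF = Df − Dn = 2·s·(s−f)·h / (h² − (s−f)²).
That is a quadratic in h: DoF·h² − 2·s·(s−f)·h − DoF·(s−f)² = 0 ⇒ h = (s−f)·(s + √(s² + DoF²)) / DoF = 1486 × (1580 + √(1580² + 164²)) / 164 = 1486 × (1580 + 1588.49) / 164 ≈ 28710 mm.
Then N = f²/(c·h) = 94² / (0.028 × 28710) = 8836 / 803.87 ≈ 11.

f/11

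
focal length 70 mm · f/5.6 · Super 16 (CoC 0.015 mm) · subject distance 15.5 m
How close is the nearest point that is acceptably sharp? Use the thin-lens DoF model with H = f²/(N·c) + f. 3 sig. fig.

Hyperfocal distance H = f²/(N·c) + f = 70²/(5.6 × 0.015) + 70 = 4900/0.084 + 70 ≈ 58403.3 mm ≈ 58.40 m.
Near limit Dn = s·(H − f)/(H + s − 2f) = 15500 × (58403.3 − 70) / (58403.3 + 15500 − 2 × 70) = 15500 × 58333.3 / 73763.3 ≈ 12258 mm ≈ 12.3 m.

12.3 m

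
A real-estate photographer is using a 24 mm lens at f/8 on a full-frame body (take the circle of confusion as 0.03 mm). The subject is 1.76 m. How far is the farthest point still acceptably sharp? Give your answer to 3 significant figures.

6.36 m

Hyperfocal distance H = f²/(N·c) + f = 24²/(8 × 0.03) + 24 = 576/0.24 + 24 ≈ 2424.0 mm ≈ 2.424 m.
Far limit Df = s·(H − f)/(H − s) = 1760 × (2424.0 − 24) / (2424.0 − 1760) = 1760 × 2400.0 / 664.0 ≈ 6361.4 mm ≈ 6.36 m.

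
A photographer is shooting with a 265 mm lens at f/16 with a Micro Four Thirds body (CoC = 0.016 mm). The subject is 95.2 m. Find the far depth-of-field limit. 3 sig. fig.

146 m

Hyperfocal distance H = f²/(N·c) + f = 265²/(16 × 0.016) + 265 = 70225/0.256 + 265 ≈ 274581.4 mm ≈ 274.6 m.
Far limit Df = s·(H − f)/(H − s) = 95200 × (274581.4 − 265) / (274581.4 − 95200) = 95200 × 274316.4 / 179381.4 ≈ 145583 mm ≈ 146 m.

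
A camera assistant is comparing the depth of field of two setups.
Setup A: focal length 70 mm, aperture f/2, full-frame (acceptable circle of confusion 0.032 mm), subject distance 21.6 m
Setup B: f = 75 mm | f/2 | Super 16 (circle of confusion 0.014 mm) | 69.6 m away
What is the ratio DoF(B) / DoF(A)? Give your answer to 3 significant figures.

4.15

Setup A: H = 70²/(2×0.032) + 70 ≈ 76632.5 mm; DoF = Df − Dn = 30050 − 16859 ≈ 13191 mm.
Setup B: H = 75²/(2×0.014) + 75 ≈ 200967.9 mm; DoF = Df − Dn = 106435 − 51706 ≈ 54729 mm.
Ratio = 54729 / 13191 ≈ 4.15.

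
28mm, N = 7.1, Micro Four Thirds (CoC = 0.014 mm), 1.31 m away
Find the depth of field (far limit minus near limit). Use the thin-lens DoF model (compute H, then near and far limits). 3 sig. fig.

437 mm

Hyperfocal distance H = f²/(N·c) + f = 28²/(7.1 × 0.014) + 28 = 784/0.0994 + 28 ≈ 7915.3 mm ≈ 7.915 m.
Near limit Dn = s·(H − f)/(H + s − 2f) = 1310 × (7915.3 − 28) / (7915.3 + 1310 − 2 × 28) = 1310 × 7887.3 / 9169.3 ≈ 1126.84 mm.
Far limit Df = s·(H − f)/(H − s) = 1310 × (7915.3 − 28) / (7915.3 − 1310) = 1310 × 7887.3 / 6605.3 ≈ 1564.25 mm.
Depth of field = Df − Dn = 1564.25 − 1126.84 ≈ 437.41 mm.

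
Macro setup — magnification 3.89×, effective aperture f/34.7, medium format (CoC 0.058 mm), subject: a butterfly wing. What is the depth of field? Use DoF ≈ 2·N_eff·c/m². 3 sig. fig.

At magnification m, DoF ≈ 2·N_eff·c/m² = 2 × 34.7 × 0.058 / 3.89² = 4.025 / 15.13 ≈ 0.266 mm.

0.266 mm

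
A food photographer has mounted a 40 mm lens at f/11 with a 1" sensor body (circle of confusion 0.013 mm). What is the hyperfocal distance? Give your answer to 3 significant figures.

Hyperfocal distance H = f²/(N·c) + f = 40²/(11 × 0.013) + 40 = 1600/0.143 + 40 ≈ 11228.8 mm ≈ 11.2 m.

11.2 m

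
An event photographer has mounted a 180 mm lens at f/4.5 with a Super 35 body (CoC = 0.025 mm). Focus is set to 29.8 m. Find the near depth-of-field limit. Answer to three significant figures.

27.0 m

Hyperfocal distance H = f²/(N·c) + f = 180²/(4.5 × 0.025) + 180 = 32400/0.1125 + 180 ≈ 288180.0 mm ≈ 288.2 m.
Near limit Dn = s·(H − f)/(H + s − 2f) = 29800 × (288180.0 − 180) / (288180.0 + 29800 − 2 × 180) = 29800 × 288000.0 / 317620.0 ≈ 27021 mm ≈ 27.0 m.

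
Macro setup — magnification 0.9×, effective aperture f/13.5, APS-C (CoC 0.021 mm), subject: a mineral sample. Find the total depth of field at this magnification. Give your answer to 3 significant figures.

At magnification m, DoF ≈ 2·N_eff·c/m² = 2 × 13.5 × 0.021 / 0.9² = 0.567 / 0.81 ≈ 0.7 mm.

0.700 mm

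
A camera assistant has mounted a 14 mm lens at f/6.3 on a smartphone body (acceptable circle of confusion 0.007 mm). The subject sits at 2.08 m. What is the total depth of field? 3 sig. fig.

Hyperfocal distance H = f²/(N·c) + f = 14²/(6.3 × 0.007) + 14 = 196/0.0441 + 14 ≈ 4458.4 mm ≈ 4.458 m.
Near limit Dn = s·(H − f)/(H + s − 2f) = 2080 × (4458.4 − 14) / (4458.4 + 2080 − 2 × 14) = 2080 × 4444.4 / 6510.4 ≈ 1419.9 mm.
Far limit Df = s·(H − f)/(H − s) = 2080 × (4458.4 − 14) / (4458.4 − 2080) = 2080 × 4444.4 / 2378.4 ≈ 3886.8 mm.
Depth of field = Df − Dn = 3886.8 − 1419.9 ≈ 2466.9 mm ≈ 2.47 m.

2.47 m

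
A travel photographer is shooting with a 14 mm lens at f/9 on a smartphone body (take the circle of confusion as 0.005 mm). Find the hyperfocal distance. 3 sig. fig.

4.37 m

Hyperfocal distance H = f²/(N·c) + f = 14²/(9 × 0.005) + 14 = 196/0.045 + 14 ≈ 4369.6 mm ≈ 4.37 m.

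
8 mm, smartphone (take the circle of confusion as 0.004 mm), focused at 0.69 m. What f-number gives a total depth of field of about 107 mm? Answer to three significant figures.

f/1.81

Write h = H − f = f²/(N·c). The thin-lens limits are Dn = s·h/(h + (s−f)) and Df = s·h/(h − (s−f)), so DoF = Df − Dn = 2·s·(s−f)·h / (h² − (s−f)²).
That is a quadratic in h: DoF·h² − 2·s·(s−f)·h − DoF·(s−f)² = 0 ⇒ h = (s−f)·(s + √(s² + DoF²)) / DoF = 682 × (690 + √(690² + 107²)) / 107 = 682 × (690 + 698.247) / 107 ≈ 8848.5 mm.
Then N = f²/(c·h) = 8² / (0.004 × 8848.5) = 64 / 35.394 ≈ 1.81.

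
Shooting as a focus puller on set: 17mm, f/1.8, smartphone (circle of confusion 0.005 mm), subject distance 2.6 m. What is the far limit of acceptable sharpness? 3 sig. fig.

2.83 m

Hyperfocal distance H = f²/(N·c) + f = 17²/(1.8 × 0.005) + 17 = 289/0.009 + 17 ≈ 32128.1 mm ≈ 32.13 m.
Far limit Df = s·(H − f)/(H − s) = 2600 × (32128.1 − 17) / (32128.1 − 2600) = 2600 × 32111.1 / 29528.1 ≈ 2827.4 mm ≈ 2.83 m.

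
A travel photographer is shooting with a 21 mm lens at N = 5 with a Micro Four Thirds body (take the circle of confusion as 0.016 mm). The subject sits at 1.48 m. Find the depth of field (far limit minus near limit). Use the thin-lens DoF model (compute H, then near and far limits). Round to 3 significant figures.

0.842 m

Hyperfocal distance H = f²/(N·c) + f = 21²/(5 × 0.016) + 21 = 441/0.08 + 21 ≈ 5533.5 mm ≈ 5.534 m.
Near limit Dn = s·(H − f)/(H + s − 2f) = 1480 × (5533.5 − 21) / (5533.5 + 1480 − 2 × 21) = 1480 × 5512.5 / 6971.5 ≈ 1170.26 mm.
Far limit Df = s·(H − f)/(H − s) = 1480 × (5533.5 − 21) / (5533.5 − 1480) = 1480 × 5512.5 / 4053.5 ≈ 2012.71 mm.
Depth of field = Df − Dn = 2012.71 − 1170.26 ≈ 842.45 mm ≈ 0.842 m.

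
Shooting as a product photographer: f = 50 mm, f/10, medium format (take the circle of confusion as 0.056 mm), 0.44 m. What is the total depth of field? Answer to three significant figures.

Hyperfocal distance H = f²/(N·c) + f = 50²/(10 × 0.056) + 50 = 2500/0.56 + 50 ≈ 4514.3 mm ≈ 4.514 m.
Near limit Dn = s·(H − f)/(H + s − 2f) = 440 × (4514.3 − 50) / (4514.3 + 440 − 2 × 50) = 440 × 4464.3 / 4854.3 ≈ 404.650 mm.
Far limit Df = s·(H − f)/(H − s) = 440 × (4514.3 − 50) / (4514.3 − 440) = 440 × 4464.3 / 4074.3 ≈ 482.118 mm.
Depth of field = Df − Dn = 482.118 − 404.650 ≈ 77.468 mm.

77.5 mm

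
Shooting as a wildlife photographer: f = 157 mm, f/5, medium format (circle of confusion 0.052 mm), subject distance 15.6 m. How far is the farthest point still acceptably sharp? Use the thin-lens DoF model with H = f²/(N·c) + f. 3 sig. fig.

18.6 m

Hyperfocal distance H = f²/(N·c) + f = 157²/(5 × 0.052) + 157 = 24649/0.26 + 157 ≈ 94960.8 mm ≈ 94.96 m.
Far limit Df = s·(H − f)/(H − s) = 15600 × (94960.8 − 157) / (94960.8 − 15600) = 15600 × 94803.8 / 79360.8 ≈ 18636 mm ≈ 18.6 m.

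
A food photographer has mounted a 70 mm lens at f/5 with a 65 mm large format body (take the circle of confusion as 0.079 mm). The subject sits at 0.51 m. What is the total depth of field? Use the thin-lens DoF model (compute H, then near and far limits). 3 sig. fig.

Hyperfocal distance H = f²/(N·c) + f = 70²/(5 × 0.079) + 70 = 4900/0.395 + 70 ≈ 12475.1 mm ≈ 12.48 m.
Near limit Dn = s·(H − f)/(H + s − 2f) = 510 × (12475.1 − 70) / (12475.1 + 510 − 2 × 70) = 510 × 12405.1 / 12845.1 ≈ 492.530 mm.
Far limit Df = s·(H − f)/(H − s) = 510 × (12475.1 − 70) / (12475.1 − 510) = 510 × 12405.1 / 11965.1 ≈ 528.755 mm.
Depth of field = Df − Dn = 528.755 − 492.530 ≈ 36.225 mm.

36.2 mm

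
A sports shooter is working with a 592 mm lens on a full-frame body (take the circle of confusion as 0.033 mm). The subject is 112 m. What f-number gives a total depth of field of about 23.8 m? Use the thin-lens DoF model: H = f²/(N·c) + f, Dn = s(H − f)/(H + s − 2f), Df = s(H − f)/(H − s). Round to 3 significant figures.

f/10

Write h = H − f = f²/(N·c). The thin-lens limits are Dn = s·h/(h + (s−f)) and Df = s·h/(h − (s−f)), so DoF = Df − Dn = 2·s·(s−f)·h / (h² − (s−f)²).
That is a quadratic in h: DoF·h² − 2·s·(s−f)·h − DoF·(s−f)² = 0 ⇒ h = (s−f)·(s + √(s² + DoF²)) / DoF = 111408 × (112000 + √(112000² + 23800²)) / 23800 = 111408 × (112000 + 114501) / 23800 ≈ 1060252 mm.
Then N = f²/(c·h) = 592² / (0.033 × 1060252) = 350464 / 34988 ≈ 10.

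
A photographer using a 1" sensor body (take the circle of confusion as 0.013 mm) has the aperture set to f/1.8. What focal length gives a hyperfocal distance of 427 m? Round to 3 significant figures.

99.9 mm

From H = f²/(N·c) + f, with f ≪ H: f ≈ √(H·N·c) = √(427000 × 1.8 × 0.013) = √9991.8 ≈ 99.96 mm.
Exact: f² + N·c·f − N·c·H = 0 ⇒ f = (−N·c + √((N·c)² + 4·N·c·H))/2 = (−0.0234 + √39967)/2 ≈ 99.947 mm ≈ 99.9 mm.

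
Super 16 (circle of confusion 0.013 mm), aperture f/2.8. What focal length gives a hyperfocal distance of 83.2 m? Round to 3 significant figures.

55.0 mm

From H = f²/(N·c) + f, with f ≪ H: f ≈ √(H·N·c) = √(83200 × 2.8 × 0.013) = √3028.5 ≈ 55.03 mm.
The +f correction barely moves this — solving exactly, f² + N·c·f − N·c·H = 0 ⇒ f = (−N·c + √((N·c)² + 4·N·c·H))/2 = (−0.0364 + √12114)/2 ≈ 55.013 mm, so f ≈ 55.0 mm.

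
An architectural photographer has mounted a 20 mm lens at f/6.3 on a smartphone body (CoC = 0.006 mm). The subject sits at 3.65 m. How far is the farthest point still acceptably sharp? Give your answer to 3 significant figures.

5.56 m

Hyperfocal distance H = f²/(N·c) + f = 20²/(6.3 × 0.006) + 20 = 400/0.0378 + 20 ≈ 10602.0 mm ≈ 10.60 m.
Far limit Df = s·(H − f)/(H − s) = 3650 × (10602.0 − 20) / (10602.0 − 3650) = 3650 × 10582.0 / 6952.0 ≈ 5555.9 mm ≈ 5.56 m.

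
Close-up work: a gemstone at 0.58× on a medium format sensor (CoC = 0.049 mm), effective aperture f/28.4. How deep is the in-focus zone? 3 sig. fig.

At magnification m, DoF ≈ 2·N_eff·c/m² = 2 × 28.4 × 0.049 / 0.58² = 2.783 / 0.3364 ≈ 8.27 mm.

8.27 mm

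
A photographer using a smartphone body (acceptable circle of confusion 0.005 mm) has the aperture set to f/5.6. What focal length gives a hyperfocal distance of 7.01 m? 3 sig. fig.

14.0 mm

From H = f²/(N·c) + f, with f ≪ H: f ≈ √(H·N·c) = √(7010 × 5.6 × 0.005) = √196.28 ≈ 14.01 mm.
The +f correction barely moves this — solving exactly, f² + N·c·f − N·c·H = 0 ⇒ f = (−N·c + √((N·c)² + 4·N·c·H))/2 = (−0.028 + √785.12)/2 ≈ 13.996 mm, so f ≈ 14.0 mm.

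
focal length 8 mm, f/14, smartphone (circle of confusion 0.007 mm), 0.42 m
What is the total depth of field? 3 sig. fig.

0.880 m

Hyperfocal distance H = f²/(N·c) + f = 8²/(14 × 0.007) + 8 = 64/0.098 + 8 ≈ 661.1 mm ≈ 0.661 m.
Near limit Dn = s·(H − f)/(H + s − 2f) = 420 × (661.1 − 8) / (661.1 + 420 − 2 × 8) = 420 × 653.1 / 1065.1 ≈ 257.53 mm.
Far limit Df = s·(H − f)/(H − s) = 420 × (661.1 − 8) / (661.1 − 420) = 420 × 653.1 / 241.1 ≈ 1137.83 mm.
Depth of field = Df − Dn = 1137.83 − 257.53 ≈ 880.30 mm ≈ 0.880 m.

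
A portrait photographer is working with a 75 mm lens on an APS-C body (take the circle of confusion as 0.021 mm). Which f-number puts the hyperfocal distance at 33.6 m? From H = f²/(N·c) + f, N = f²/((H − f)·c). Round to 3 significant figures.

Rearrange H = f²/(N·c) + f for N: N = f² / ((H − f)·c).
N = 75² / ((33600 − 75) × 0.021) = 5625 / 704.0 ≈ 7.99.

f/7.99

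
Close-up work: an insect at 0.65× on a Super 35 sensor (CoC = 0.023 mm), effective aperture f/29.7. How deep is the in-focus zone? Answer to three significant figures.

At magnification m, DoF ≈ 2·N_eff·c/m² = 2 × 29.7 × 0.023 / 0.65² = 1.366 / 0.4225 ≈ 3.23 mm.

3.23 mm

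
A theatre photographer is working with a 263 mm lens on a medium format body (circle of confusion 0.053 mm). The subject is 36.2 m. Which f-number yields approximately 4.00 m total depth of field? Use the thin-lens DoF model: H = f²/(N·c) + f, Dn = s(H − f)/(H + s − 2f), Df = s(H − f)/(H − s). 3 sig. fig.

Write h = H − f = f²/(N·c). The thin-lens limits are Dn = s·h/(h + (s−f)) and Df = s·h/(h − (s−f)), so DoF = Df − Dn = 2·s·(s−f)·h / (h² − (s−f)²).
That is a quadratic in h: DoF·h² − 2·s·(s−f)·h − DoF·(s−f)² = 0 ⇒ h = (s−f)·(s + √(s² + DoF²)) / DoF = 35937 × (36200 + √(36200² + 4000²)) / 4000 = 35937 × (36200 + 36420.3) / 4000 ≈ 652439 mm.
Then N = f²/(c·h) = 263² / (0.053 × 652439) = 69169 / 34579 ≈ 2.00.

f/2.00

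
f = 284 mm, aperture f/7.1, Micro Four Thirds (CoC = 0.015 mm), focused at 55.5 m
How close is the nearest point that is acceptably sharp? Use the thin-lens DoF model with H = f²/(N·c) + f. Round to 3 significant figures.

Hyperfocal distance H = f²/(N·c) + f = 284²/(7.1 × 0.015) + 284 = 80656/0.1065 + 284 ≈ 757617.3 mm ≈ 757.6 m.
Near limit Dn = s·(H − f)/(H + s − 2f) = 55500 × (757617.3 − 284) / (757617.3 + 55500 − 2 × 284) = 55500 × 757333.3 / 812549.3 ≈ 51729 mm ≈ 51.7 m.

51.7 m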